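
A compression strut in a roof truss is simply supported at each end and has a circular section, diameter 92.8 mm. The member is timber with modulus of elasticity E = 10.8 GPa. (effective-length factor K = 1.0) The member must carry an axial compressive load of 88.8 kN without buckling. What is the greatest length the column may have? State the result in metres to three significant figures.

L_max ≈ 2.09 m

I = πd⁴/64 = π×92.8⁴/64 = 3.641×10^6 mm⁴
I = 3.641×10^-6 m⁴
At the buckling limit P_cr = P = 8.880×10^4 N
From P_cr = π²EI/(K·L)²:  L = (1/K)·√(π²EI/P_cr) = (1/1)·√(π²×1.08×10^10×3.641×10^-6/8.880×10^4)
L = 2.09 m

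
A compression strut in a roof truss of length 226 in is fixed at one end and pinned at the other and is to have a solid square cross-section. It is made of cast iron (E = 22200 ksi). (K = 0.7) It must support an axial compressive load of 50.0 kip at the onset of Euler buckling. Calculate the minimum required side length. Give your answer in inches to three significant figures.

a ≈ 2.88 in

L_e = K·L = 0.7 × 226 = 158.2 in
Required I = P_cr·L_e²/(π²E) = 5.000×10^4 × 158.2² / (π² × 2.22×10^7) = 5.711 in⁴
Solid square: I = a⁴/12  ⇒  a = (12I)^(1/4) = (12×5.711)^(1/4) = 2.88 in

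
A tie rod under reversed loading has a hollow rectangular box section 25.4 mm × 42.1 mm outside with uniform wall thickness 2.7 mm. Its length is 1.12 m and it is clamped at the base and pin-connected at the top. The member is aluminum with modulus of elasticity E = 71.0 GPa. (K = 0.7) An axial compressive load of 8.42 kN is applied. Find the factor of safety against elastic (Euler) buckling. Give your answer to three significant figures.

n ≈ 4.47

Inner dimensions: h_i = 42.1 − 2×2.7 = 36.70 mm, b_i = 25.4 − 2×2.7 = 20.00 mm
Weak-axis I_min = (h_o·b_o³ − h_i·b_i³)/12 with b_o = 25.4, b_i = 20.00 mm (shorter outer/inner sides).
I_min = (42.1×25.4³ − 36.70×20.00³)/12 = 3.302×10^4 mm⁴
I = 3.302×10^4 mm⁴ = 3.302×10^-8 m⁴
Effective length L_e = K·L = 0.7 × 1.12 = 0.7840 m
P_cr = π²EI / L_e² = π² × 71.0×10⁹ × 3.302×10^-8 / 0.7840² = 3.765×10^4 N
Factor of safety n = P_cr / P = 37.650 / 8.42 = 4.47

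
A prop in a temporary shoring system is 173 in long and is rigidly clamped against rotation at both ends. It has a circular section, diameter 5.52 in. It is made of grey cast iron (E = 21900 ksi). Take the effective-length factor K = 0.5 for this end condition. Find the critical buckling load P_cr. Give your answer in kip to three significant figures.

P_cr ≈ 1320 kip

I = πd⁴/64 = π×5.52⁴/64 = 45.57 in⁴
Effective length L_e = K·L = 0.5 × 173 = 86.50 in
P_cr = π²EI / L_e² = π² × 21900×10³ × 45.57 / 86.50² = 1.317×10^6 lb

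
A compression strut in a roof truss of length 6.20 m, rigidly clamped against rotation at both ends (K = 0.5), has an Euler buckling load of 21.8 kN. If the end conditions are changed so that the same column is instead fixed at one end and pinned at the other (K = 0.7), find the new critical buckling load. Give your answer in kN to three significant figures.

P_cr ∝ 1/K², so P_cr,new = P_cr,old × (K_old/K_new)² = 21.8 × (0.5/0.7)²
= 21.8 × 0.5102 = 11.1 kN

P_cr ≈ 11.1 kN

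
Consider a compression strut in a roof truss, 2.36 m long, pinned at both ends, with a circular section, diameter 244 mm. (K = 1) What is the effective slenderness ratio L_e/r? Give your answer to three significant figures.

For a solid circle r = d/4 = 244/4 = 61.00 mm
L_e = K·L = 1 × 2.36 m = 2.360 m = 2360.0 mm
λ = L_e / r_min = 2360.0 / 61.00 = 38.7

λ ≈ 38.7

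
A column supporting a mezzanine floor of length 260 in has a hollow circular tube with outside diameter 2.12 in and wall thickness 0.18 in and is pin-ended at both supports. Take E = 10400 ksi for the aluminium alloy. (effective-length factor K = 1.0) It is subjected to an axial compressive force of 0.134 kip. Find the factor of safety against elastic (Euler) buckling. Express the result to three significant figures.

Inner diameter d_i = 2.12 − 2×0.18 = 1.760 in
I = π(d_o⁴ − d_i⁴)/64 = π(2.12⁴ − 1.760⁴)/64 = 0.5205 in⁴
Effective length L_e = K·L = 1 × 260 = 260.0 in
P_cr = π²EI / L_e² = π² × 10400×10³ × 0.5205 / 260.0² = 790.4 lb
Factor of safety n = P_cr / P = 0.79040 / 0.134 = 5.90

n ≈ 5.90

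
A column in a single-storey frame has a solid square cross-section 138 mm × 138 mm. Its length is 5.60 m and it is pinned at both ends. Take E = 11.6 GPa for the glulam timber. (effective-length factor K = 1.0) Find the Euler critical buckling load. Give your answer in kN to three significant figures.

I = a⁴/12 = 138⁴/12 = 3.022×10^7 mm⁴
I = 3.022×10^7 mm⁴ = 3.022×10^-5 m⁴
Effective length L_e = K·L = 1 × 5.60 = 5.600 m
P_cr = π²EI / L_e² = π² × 11.6×10⁹ × 3.022×10^-5 / 5.600² = 1.103×10^5 N

P_cr ≈ 110 kN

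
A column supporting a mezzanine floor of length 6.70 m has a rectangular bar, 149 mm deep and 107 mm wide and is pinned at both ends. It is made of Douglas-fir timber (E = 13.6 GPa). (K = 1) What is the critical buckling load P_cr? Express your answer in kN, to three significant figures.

Buckling occurs about the weak axis: I_min = h·b³/12 with b = 107 mm (the shorter side).
I_min = 149×107³/12 = 1.521×10^7 mm⁴
I = 1.521×10^7 mm⁴ = 1.521×10^-5 m⁴
Effective length L_e = K·L = 1 × 6.70 = 6.700 m
P_cr = π²EI / L_e² = π² × 13.6×10⁹ × 1.521×10^-5 / 6.700² = 4.548×10^4 N

P_cr ≈ 45.5 kN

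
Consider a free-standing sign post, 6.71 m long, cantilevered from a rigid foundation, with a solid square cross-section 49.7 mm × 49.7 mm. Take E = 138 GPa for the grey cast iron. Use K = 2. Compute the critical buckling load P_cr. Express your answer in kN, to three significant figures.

P_cr ≈ 3.85 kN

I = a⁴/12 = 49.7⁴/12 = 5.084×10^5 mm⁴
I = 5.084×10^5 mm⁴ = 5.084×10^-7 m⁴
Effective length L_e = K·L = 2 × 6.71 = 13.42 m
P_cr = π²EI / L_e² = π² × 138×10⁹ × 5.084×10^-7 / 13.42² = 3.845×10^3 N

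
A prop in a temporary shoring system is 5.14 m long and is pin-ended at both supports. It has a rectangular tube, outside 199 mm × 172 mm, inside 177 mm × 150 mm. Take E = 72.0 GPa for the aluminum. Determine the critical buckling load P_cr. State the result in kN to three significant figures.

Weak-axis I_min = (h_o·b_o³ − h_i·b_i³)/12 with b_o = 172, b_i = 150.0 mm (shorter outer/inner sides).
I_min = (199×172³ − 177.0×150.0³)/12 = 3.460×10^7 mm⁴
I = 3.460×10^7 mm⁴ = 3.460×10^-5 m⁴
Effective length L_e = K·L = 1 × 5.14 = 5.140 m
P_cr = π²EI / L_e² = π² × 72.0×10⁹ × 3.460×10^-5 / 5.140² = 9.307×10^5 N

P_cr ≈ 931 kN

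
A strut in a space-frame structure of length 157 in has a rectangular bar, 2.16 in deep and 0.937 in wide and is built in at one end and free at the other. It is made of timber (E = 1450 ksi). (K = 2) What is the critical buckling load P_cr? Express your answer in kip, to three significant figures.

P_cr ≈ 0.0215 kip

Buckling occurs about the weak axis: I_min = h·b³/12 with b = 0.937 in (the shorter side).
I_min = 2.16×0.937³/12 = 0.1481 in⁴
Effective length L_e = K·L = 2 × 157 = 314.0 in
P_cr = π²EI / L_e² = π² × 1450×10³ × 0.1481 / 314.0² = 21.49 lb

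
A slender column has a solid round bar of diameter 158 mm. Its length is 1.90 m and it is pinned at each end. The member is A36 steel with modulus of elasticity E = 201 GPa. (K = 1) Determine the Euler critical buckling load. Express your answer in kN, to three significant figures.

I = πd⁴/64 = π×158⁴/64 = 3.059×10^7 mm⁴
I = 3.059×10^7 mm⁴ = 3.059×10^-5 m⁴
Effective length L_e = K·L = 1 × 1.90 = 1.900 m
P_cr = π²EI / L_e² = π² × 201×10⁹ × 3.059×10^-5 / 1.900² = 1.681×10^7 N

P_cr ≈ 16800 kN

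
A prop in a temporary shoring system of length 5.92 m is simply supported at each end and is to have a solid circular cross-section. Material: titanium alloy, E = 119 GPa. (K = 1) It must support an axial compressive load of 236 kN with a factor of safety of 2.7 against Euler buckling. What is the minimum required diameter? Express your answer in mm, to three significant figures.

Required P_cr = n·P = 2.7 × 236 = 637.2 kN
L_e = K·L = 1 × 5.92 = 5.920 m
Required I = P_cr·L_e²/(π²E) = 6.372×10^5 × 5.920² / (π² × 1.19×10^11) = 1.901×10^-5 m⁴
I_req = 1.901×10^7 mm⁴
Solid circle: I = πd⁴/64  ⇒  d = (64I/π)^(1/4) = (64×1.901×10^7/π)^(1/4) = 140 mm

d ≈ 140 mm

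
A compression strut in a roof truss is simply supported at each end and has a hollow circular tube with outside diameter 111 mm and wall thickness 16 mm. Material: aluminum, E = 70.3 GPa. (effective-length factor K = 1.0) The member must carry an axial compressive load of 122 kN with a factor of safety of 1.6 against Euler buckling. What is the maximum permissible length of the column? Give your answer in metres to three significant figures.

Inner diameter d_i = 111 − 2×16 = 79.00 mm
I = π(d_o⁴ − d_i⁴)/64 = π(111⁴ − 79.00⁴)/64 = 5.540×10^6 mm⁴
I = 5.540×10^-6 m⁴
Required critical load P_cr = n·P = 1.6 × 122 = 195.2 kN = 1.952×10^5 N
From P_cr = π²EI/(K·L)²:  L = (1/K)·√(π²EI/P_cr) = (1/1)·√(π²×7.03×10^10×5.540×10^-6/1.952×10^5)
L = 4.44 m

L_max ≈ 4.44 m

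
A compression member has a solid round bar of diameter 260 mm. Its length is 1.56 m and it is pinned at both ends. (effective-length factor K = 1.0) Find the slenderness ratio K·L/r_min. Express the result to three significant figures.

I = πd⁴/64 = π×260⁴/64 = 2.243×10^8 mm⁴
A = 5.309×10^4 mm²;  r_min = √(I/A) = √(2.243×10^8/5.309×10^4) = 65.00 mm
L_e = K·L = 1 × 1.56 m = 1.560 m = 1560.0 mm
λ = L_e / r_min = 1560.0 / 65.00 = 24.0

λ ≈ 24.0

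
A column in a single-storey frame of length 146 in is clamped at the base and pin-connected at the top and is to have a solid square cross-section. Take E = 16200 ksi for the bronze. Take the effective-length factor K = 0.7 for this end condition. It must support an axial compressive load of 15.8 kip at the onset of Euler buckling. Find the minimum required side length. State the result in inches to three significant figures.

a ≈ 1.88 in

L_e = K·L = 0.7 × 146 = 102.2 in
Required I = P_cr·L_e²/(π²E) = 1.580×10^4 × 102.2² / (π² × 1.62×10^7) = 1.032 in⁴
Solid square: I = a⁴/12  ⇒  a = (12I)^(1/4) = (12×1.032)^(1/4) = 1.88 in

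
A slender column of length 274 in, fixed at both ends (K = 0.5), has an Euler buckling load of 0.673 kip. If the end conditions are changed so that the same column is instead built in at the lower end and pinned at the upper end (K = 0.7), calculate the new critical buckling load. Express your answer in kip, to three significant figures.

P_cr ≈ 0.343 kip

P_cr ∝ 1/K², so P_cr,new = P_cr,old × (K_old/K_new)² = 0.673 × (0.5/0.7)²
= 0.673 × 0.5102 = 0.343 kip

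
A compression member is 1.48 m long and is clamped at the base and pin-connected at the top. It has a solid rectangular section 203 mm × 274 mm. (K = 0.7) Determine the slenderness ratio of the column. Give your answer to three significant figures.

For a rectangle r_min = b/√12 = 203/√12 = 58.60 mm
L_e = K·L = 0.7 × 1.48 m = 1.036 m = 1036.0 mm
λ = L_e / r_min = 1036.0 / 58.60 = 17.7

λ ≈ 17.7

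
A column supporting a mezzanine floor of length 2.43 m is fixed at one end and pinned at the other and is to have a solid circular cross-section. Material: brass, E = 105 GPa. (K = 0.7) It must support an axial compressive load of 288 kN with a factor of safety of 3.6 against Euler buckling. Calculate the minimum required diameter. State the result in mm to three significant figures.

d ≈ 87.6 mm

Required P_cr = n·P = 3.6 × 288 = 1037 kN
L_e = K·L = 0.7 × 2.43 = 1.701 m
Required I = P_cr·L_e²/(π²E) = 1.037×10^6 × 1.701² / (π² × 1.05×10^11) = 2.895×10^-6 m⁴
I_req = 2.895×10^6 mm⁴
Solid circle: I = πd⁴/64  ⇒  d = (64I/π)^(1/4) = (64×2.895×10^6/π)^(1/4) = 87.6 mm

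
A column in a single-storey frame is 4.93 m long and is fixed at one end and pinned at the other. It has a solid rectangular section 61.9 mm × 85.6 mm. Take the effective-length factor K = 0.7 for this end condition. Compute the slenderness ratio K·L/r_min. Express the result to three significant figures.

For a rectangle r_min = b/√12 = 61.9/√12 = 17.87 mm
L_e = K·L = 0.7 × 4.93 m = 3.451 m = 3451.0 mm
λ = L_e / r_min = 3451.0 / 17.87 = 193

λ ≈ 193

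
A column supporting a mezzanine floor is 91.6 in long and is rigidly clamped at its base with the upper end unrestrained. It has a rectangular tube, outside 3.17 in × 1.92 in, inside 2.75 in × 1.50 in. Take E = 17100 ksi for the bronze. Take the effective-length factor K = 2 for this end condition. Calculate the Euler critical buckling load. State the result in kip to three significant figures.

Weak-axis I_min = (h_o·b_o³ − h_i·b_i³)/12 with b_o = 1.92, b_i = 1.500 in (shorter outer/inner sides).
I_min = (3.17×1.92³ − 2.750×1.500³)/12 = 1.096 in⁴
Effective length L_e = K·L = 2 × 91.6 = 183.2 in
P_cr = π²EI / L_e² = π² × 17100×10³ × 1.096 / 183.2² = 5.513×10^3 lb

P_cr ≈ 5.51 kip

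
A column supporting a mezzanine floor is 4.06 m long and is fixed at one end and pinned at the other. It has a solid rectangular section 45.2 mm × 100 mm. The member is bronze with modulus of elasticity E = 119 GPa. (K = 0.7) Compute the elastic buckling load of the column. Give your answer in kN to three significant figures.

Buckling occurs about the weak axis: I_min = h·b³/12 with b = 45.2 mm (the shorter side).
I_min = 100×45.2³/12 = 7.695×10^5 mm⁴
I = 7.695×10^5 mm⁴ = 7.695×10^-7 m⁴
Effective length L_e = K·L = 0.7 × 4.06 = 2.842 m
P_cr = π²EI / L_e² = π² × 119×10⁹ × 7.695×10^-7 / 2.842² = 1.119×10^5 N

P_cr ≈ 112 kN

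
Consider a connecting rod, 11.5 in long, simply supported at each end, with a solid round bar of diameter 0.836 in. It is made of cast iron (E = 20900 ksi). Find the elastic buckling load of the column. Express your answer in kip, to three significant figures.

P_cr ≈ 37.4 kip

I = πd⁴/64 = π×0.836⁴/64 = 2.398×10^-2 in⁴
Effective length L_e = K·L = 1 × 11.5 = 11.50 in
P_cr = π²EI / L_e² = π² × 20900×10³ × 2.398×10^-2 / 11.50² = 3.740×10^4 lb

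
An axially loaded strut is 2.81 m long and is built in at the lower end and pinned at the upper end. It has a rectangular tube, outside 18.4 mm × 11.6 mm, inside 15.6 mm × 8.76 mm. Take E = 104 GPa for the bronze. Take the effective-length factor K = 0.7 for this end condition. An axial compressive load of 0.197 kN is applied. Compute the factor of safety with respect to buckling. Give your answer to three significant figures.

Weak-axis I_min = (h_o·b_o³ − h_i·b_i³)/12 with b_o = 11.6, b_i = 8.760 mm (shorter outer/inner sides).
I_min = (18.4×11.6³ − 15.60×8.760³)/12 = 1.519×10^3 mm⁴
I = 1.519×10^3 mm⁴ = 1.519×10^-9 m⁴
Effective length L_e = K·L = 0.7 × 2.81 = 1.967 m
P_cr = π²EI / L_e² = π² × 104×10⁹ × 1.519×10^-9 / 1.967² = 403.1 N
Factor of safety n = P_cr / P = 0.40311 / 0.197 = 2.05

n ≈ 2.05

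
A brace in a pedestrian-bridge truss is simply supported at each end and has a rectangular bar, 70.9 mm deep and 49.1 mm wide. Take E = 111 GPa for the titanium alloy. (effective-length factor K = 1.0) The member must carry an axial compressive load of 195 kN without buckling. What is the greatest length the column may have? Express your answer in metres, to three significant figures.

Buckling occurs about the weak axis: I_min = h·b³/12 with b = 49.1 mm (the shorter side).
I_min = 70.9×49.1³/12 = 6.994×10^5 mm⁴
I = 6.994×10^-7 m⁴
At the buckling limit P_cr = P = 1.950×10^5 N
From P_cr = π²EI/(K·L)²:  L = (1/K)·√(π²EI/P_cr) = (1/1)·√(π²×1.11×10^11×6.994×10^-7/1.950×10^5)
L = 1.98 m

L_max ≈ 1.98 m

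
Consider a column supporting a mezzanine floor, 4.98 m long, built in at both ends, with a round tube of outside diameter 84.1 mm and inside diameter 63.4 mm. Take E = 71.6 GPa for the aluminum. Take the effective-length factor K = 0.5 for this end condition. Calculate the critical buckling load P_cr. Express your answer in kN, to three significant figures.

P_cr ≈ 189 kN

d_o = 84.1 mm, d_i = 63.4 mm
I = π(d_o⁴ − d_i⁴)/64 = π(84.1⁴ − 63.40⁴)/64 = 1.662×10^6 mm⁴
I = 1.662×10^6 mm⁴ = 1.662×10^-6 m⁴
Effective length L_e = K·L = 0.5 × 4.98 = 2.490 m
P_cr = π²EI / L_e² = π² × 71.6×10⁹ × 1.662×10^-6 / 2.490² = 1.895×10^5 N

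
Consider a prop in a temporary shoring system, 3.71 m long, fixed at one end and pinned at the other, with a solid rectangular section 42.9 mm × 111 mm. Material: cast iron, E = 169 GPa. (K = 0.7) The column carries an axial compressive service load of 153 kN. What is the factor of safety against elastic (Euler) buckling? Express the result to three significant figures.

Buckling occurs about the weak axis: I_min = h·b³/12 with b = 42.9 mm (the shorter side).
I_min = 111×42.9³/12 = 7.303×10^5 mm⁴
I = 7.303×10^5 mm⁴ = 7.303×10^-7 m⁴
Effective length L_e = K·L = 0.7 × 3.71 = 2.597 m
P_cr = π²EI / L_e² = π² × 169×10⁹ × 7.303×10^-7 / 2.597² = 1.806×10^5 N
Factor of safety n = P_cr / P = 180.62 / 153 = 1.18

n ≈ 1.18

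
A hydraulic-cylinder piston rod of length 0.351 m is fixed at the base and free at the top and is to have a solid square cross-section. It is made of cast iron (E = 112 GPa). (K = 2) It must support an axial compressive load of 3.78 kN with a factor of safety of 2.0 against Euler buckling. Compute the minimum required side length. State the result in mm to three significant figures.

a ≈ 14.2 mm

Required P_cr = n·P = 2.0 × 3.78 = 7.560 kN
L_e = K·L = 2 × 0.351 = 0.7020 m
Required I = P_cr·L_e²/(π²E) = 7.560×10^3 × 0.7020² / (π² × 1.12×10^11) = 3.370×10^-9 m⁴
I_req = 3.370×10^3 mm⁴
Solid square: I = a⁴/12  ⇒  a = (12I)^(1/4) = (12×3.370×10^3)^(1/4) = 14.2 mm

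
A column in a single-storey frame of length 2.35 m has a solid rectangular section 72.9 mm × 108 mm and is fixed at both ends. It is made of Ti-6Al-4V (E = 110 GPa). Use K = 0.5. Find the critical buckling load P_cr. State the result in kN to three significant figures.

Buckling occurs about the weak axis: I_min = h·b³/12 with b = 72.9 mm (the shorter side).
I_min = 108×72.9³/12 = 3.487×10^6 mm⁴
I = 3.487×10^6 mm⁴ = 3.487×10^-6 m⁴
Effective length L_e = K·L = 0.5 × 2.35 = 1.175 m
P_cr = π²EI / L_e² = π² × 110×10⁹ × 3.487×10^-6 / 1.175² = 2.742×10^6 N

P_cr ≈ 2740 kN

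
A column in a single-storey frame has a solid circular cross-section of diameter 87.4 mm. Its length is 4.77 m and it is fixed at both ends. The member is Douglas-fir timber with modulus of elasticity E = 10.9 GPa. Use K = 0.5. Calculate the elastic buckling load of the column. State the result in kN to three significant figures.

P_cr ≈ 54.2 kN

I = πd⁴/64 = π×87.4⁴/64 = 2.864×10^6 mm⁴
I = 2.864×10^6 mm⁴ = 2.864×10^-6 m⁴
Effective length L_e = K·L = 0.5 × 4.77 = 2.385 m
P_cr = π²EI / L_e² = π² × 10.9×10⁹ × 2.864×10^-6 / 2.385² = 5.417×10^4 N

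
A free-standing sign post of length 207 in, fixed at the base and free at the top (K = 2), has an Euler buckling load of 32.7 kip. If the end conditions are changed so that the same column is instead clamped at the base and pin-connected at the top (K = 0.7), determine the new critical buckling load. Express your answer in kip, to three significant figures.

P_cr ≈ 267 kip

P_cr ∝ 1/K², so P_cr,new = P_cr,old × (K_old/K_new)² = 32.7 × (2/0.7)²
= 32.7 × 8.163 = 267 kip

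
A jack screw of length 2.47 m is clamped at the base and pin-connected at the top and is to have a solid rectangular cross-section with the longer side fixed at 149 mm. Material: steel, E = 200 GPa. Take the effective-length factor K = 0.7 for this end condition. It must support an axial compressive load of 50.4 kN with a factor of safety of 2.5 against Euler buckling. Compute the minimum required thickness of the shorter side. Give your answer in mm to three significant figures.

Required P_cr = n·P = 2.5 × 50.4 = 126.0 kN
L_e = K·L = 0.7 × 2.47 = 1.729 m
Required I = P_cr·L_e²/(π²E) = 1.260×10^5 × 1.729² / (π² × 2.00×10^11) = 1.908×10^-7 m⁴
I_req = 1.908×10^5 mm⁴
Rectangle, weak axis: I_min = h·b³/12 with h = 149 mm fixed  ⇒  b = (12I/h)^(1/3) = 24.9 mm

b ≈ 24.9 mm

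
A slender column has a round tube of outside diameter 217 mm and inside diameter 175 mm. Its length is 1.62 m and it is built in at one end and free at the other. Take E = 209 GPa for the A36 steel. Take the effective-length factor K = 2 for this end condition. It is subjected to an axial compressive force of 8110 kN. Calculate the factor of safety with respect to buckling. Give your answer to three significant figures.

d_o = 217 mm, d_i = 175 mm
I = π(d_o⁴ − d_i⁴)/64 = π(217⁴ − 175.0⁴)/64 = 6.281×10^7 mm⁴
I = 6.281×10^7 mm⁴ = 6.281×10^-5 m⁴
Effective length L_e = K·L = 2 × 1.62 = 3.240 m
P_cr = π²EI / L_e² = π² × 209×10⁹ × 6.281×10^-5 / 3.240² = 1.234×10^7 N
Factor of safety n = P_cr / P = 12341 / 8110 = 1.52

n ≈ 1.52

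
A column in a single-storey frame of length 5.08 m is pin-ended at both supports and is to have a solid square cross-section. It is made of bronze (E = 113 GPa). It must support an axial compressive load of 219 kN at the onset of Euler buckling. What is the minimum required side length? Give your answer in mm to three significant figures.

a ≈ 88.3 mm

L_e = K·L = 1 × 5.08 = 5.080 m
Required I = P_cr·L_e²/(π²E) = 2.190×10^5 × 5.080² / (π² × 1.13×10^11) = 5.067×10^-6 m⁴
I_req = 5.067×10^6 mm⁴
Solid square: I = a⁴/12  ⇒  a = (12I)^(1/4) = (12×5.067×10^6)^(1/4) = 88.3 mm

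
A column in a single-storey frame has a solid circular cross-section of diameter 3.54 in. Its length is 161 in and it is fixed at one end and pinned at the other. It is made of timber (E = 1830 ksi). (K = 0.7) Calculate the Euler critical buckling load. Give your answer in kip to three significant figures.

P_cr ≈ 11.0 kip

I = πd⁴/64 = π×3.54⁴/64 = 7.709 in⁴
Effective length L_e = K·L = 0.7 × 161 = 112.7 in
P_cr = π²EI / L_e² = π² × 1830×10³ × 7.709 / 112.7² = 1.096×10^4 lb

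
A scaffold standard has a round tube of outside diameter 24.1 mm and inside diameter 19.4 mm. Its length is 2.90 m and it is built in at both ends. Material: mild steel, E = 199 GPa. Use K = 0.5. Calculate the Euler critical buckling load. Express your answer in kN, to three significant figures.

P_cr ≈ 8.97 kN

d_o = 24.1 mm, d_i = 19.4 mm
I = π(d_o⁴ − d_i⁴)/64 = π(24.1⁴ − 19.40⁴)/64 = 9.606×10^3 mm⁴
I = 9.606×10^3 mm⁴ = 9.606×10^-9 m⁴
Effective length L_e = K·L = 0.5 × 2.90 = 1.450 m
P_cr = π²EI / L_e² = π² × 199×10⁹ × 9.606×10^-9 / 1.450² = 8.974×10^3 N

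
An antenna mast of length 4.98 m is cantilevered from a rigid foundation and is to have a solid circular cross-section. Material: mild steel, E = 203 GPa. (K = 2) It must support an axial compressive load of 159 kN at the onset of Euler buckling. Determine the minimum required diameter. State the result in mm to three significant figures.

L_e = K·L = 2 × 4.98 = 9.960 m
Required I = P_cr·L_e²/(π²E) = 1.590×10^5 × 9.960² / (π² × 2.03×10^11) = 7.873×10^-6 m⁴
I_req = 7.873×10^6 mm⁴
Solid circle: I = πd⁴/64  ⇒  d = (64I/π)^(1/4) = (64×7.873×10^6/π)^(1/4) = 113 mm

d ≈ 113 mm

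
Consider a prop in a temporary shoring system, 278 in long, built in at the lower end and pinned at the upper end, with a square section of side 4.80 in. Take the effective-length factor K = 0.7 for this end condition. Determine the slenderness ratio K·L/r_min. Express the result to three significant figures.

λ ≈ 140

For a square r = a/√12 = 4.80/√12 = 1.386 in
L_e = K·L = 0.7 × 278 = 194.6 in
λ = L_e / r_min = 194.60 / 1.386 = 140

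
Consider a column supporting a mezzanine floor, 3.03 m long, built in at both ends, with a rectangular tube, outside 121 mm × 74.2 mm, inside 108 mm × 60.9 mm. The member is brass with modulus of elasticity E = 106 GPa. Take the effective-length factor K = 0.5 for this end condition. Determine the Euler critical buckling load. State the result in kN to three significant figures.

Weak-axis I_min = (h_o·b_o³ − h_i·b_i³)/12 with b_o = 74.2, b_i = 60.90 mm (shorter outer/inner sides).
I_min = (121×74.2³ − 108.0×60.90³)/12 = 2.086×10^6 mm⁴
I = 2.086×10^6 mm⁴ = 2.086×10^-6 m⁴
Effective length L_e = K·L = 0.5 × 3.03 = 1.515 m
P_cr = π²EI / L_e² = π² × 106×10⁹ × 2.086×10^-6 / 1.515² = 9.510×10^5 N

P_cr ≈ 951 kN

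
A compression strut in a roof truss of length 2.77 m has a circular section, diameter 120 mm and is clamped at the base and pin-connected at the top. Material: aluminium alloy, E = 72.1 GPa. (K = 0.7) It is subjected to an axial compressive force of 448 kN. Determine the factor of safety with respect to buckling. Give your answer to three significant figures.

n ≈ 4.30

I = πd⁴/64 = π×120⁴/64 = 1.018×10^7 mm⁴
I = 1.018×10^7 mm⁴ = 1.018×10^-5 m⁴
Effective length L_e = K·L = 0.7 × 2.77 = 1.939 m
P_cr = π²EI / L_e² = π² × 72.1×10⁹ × 1.018×10^-5 / 1.939² = 1.927×10^6 N
Factor of safety n = P_cr / P = 1926.5 / 448 = 4.30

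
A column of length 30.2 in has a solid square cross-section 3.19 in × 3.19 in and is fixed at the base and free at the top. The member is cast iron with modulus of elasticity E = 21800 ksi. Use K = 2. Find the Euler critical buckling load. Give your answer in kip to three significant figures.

I = a⁴/12 = 3.19⁴/12 = 8.629 in⁴
Effective length L_e = K·L = 2 × 30.2 = 60.40 in
P_cr = π²EI / L_e² = π² × 21800×10³ × 8.629 / 60.40² = 5.089×10^5 lb

P_cr ≈ 509 kip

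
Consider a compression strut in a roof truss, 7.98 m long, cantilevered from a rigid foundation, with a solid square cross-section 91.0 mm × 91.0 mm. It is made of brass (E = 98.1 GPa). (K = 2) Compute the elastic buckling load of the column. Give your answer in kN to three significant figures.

I = a⁴/12 = 91.0⁴/12 = 5.715×10^6 mm⁴
I = 5.715×10^6 mm⁴ = 5.715×10^-6 m⁴
Effective length L_e = K·L = 2 × 7.98 = 15.96 m
P_cr = π²EI / L_e² = π² × 98.1×10⁹ × 5.715×10^-6 / 15.96² = 2.172×10^4 N

P_cr ≈ 21.7 kN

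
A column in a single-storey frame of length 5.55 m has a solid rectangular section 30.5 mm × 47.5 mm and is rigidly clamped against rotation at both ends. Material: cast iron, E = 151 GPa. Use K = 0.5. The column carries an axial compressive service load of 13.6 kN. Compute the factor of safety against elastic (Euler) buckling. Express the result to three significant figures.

Buckling occurs about the weak axis: I_min = h·b³/12 with b = 30.5 mm (the shorter side).
I_min = 47.5×30.5³/12 = 1.123×10^5 mm⁴
I = 1.123×10^5 mm⁴ = 1.123×10^-7 m⁴
Effective length L_e = K·L = 0.5 × 5.55 = 2.775 m
P_cr = π²EI / L_e² = π² × 151×10⁹ × 1.123×10^-7 / 2.775² = 2.174×10^4 N
Factor of safety n = P_cr / P = 21.735 / 13.6 = 1.60

n ≈ 1.60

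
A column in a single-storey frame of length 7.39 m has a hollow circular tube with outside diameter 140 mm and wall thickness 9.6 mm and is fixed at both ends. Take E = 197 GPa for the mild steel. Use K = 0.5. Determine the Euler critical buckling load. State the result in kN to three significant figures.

Inner diameter d_i = 140 − 2×9.6 = 120.8 mm
I = π(d_o⁴ − d_i⁴)/64 = π(140⁴ − 120.8⁴)/64 = 8.404×10^6 mm⁴
I = 8.404×10^6 mm⁴ = 8.404×10^-6 m⁴
Effective length L_e = K·L = 0.5 × 7.39 = 3.695 m
P_cr = π²EI / L_e² = π² × 197×10⁹ × 8.404×10^-6 / 3.695² = 1.197×10^6 N

P_cr ≈ 1200 kN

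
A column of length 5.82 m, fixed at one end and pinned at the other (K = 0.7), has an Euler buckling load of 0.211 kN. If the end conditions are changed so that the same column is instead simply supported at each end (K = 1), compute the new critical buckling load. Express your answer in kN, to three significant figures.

P_cr ≈ 0.103 kN

P_cr ∝ 1/K², so P_cr,new = P_cr,old × (K_old/K_new)² = 0.211 × (0.7/1)²
= 0.211 × 0.4900 = 0.103 kN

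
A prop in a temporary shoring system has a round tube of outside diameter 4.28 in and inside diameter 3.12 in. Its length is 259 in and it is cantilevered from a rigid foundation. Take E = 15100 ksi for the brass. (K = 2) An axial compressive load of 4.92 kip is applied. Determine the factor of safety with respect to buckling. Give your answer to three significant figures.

d_o = 4.28 in, d_i = 3.12 in
I = π(d_o⁴ − d_i⁴)/64 = π(4.28⁴ − 3.120⁴)/64 = 11.82 in⁴
Effective length L_e = K·L = 2 × 259 = 518.0 in
P_cr = π²EI / L_e² = π² × 15100×10³ × 11.82 / 518.0² = 6.565×10^3 lb
Factor of safety n = P_cr / P = 6.5653 / 4.92 = 1.33

n ≈ 1.33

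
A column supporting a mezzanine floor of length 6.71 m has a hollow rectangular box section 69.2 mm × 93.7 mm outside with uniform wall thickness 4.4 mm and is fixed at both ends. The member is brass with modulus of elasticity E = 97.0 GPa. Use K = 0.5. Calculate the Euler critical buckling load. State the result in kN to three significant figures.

P_cr ≈ 87.5 kN

Inner dimensions: h_i = 93.7 − 2×4.4 = 84.90 mm, b_i = 69.2 − 2×4.4 = 60.40 mm
Weak-axis I_min = (h_o·b_o³ − h_i·b_i³)/12 with b_o = 69.2, b_i = 60.40 mm (shorter outer/inner sides).
I_min = (93.7×69.2³ − 84.90×60.40³)/12 = 1.029×10^6 mm⁴
I = 1.029×10^6 mm⁴ = 1.029×10^-6 m⁴
Effective length L_e = K·L = 0.5 × 6.71 = 3.355 m
P_cr = π²EI / L_e² = π² × 97.0×10⁹ × 1.029×10^-6 / 3.355² = 8.748×10^4 N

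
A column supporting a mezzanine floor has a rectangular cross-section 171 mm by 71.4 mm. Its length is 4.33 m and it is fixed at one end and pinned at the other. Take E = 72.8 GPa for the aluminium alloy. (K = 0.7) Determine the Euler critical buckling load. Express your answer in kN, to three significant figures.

P_cr ≈ 406 kN

Buckling occurs about the weak axis: I_min = h·b³/12 with b = 71.4 mm (the shorter side).
I_min = 171×71.4³/12 = 5.187×10^6 mm⁴
I = 5.187×10^6 mm⁴ = 5.187×10^-6 m⁴
Effective length L_e = K·L = 0.7 × 4.33 = 3.031 m
P_cr = π²EI / L_e² = π² × 72.8×10⁹ × 5.187×10^-6 / 3.031² = 4.057×10^5 N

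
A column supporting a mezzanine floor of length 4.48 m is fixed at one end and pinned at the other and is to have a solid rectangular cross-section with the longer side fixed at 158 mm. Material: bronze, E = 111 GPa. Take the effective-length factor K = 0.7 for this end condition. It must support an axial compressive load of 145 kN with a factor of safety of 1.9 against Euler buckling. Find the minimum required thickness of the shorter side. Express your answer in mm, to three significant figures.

Required P_cr = n·P = 1.9 × 145 = 275.5 kN
L_e = K·L = 0.7 × 4.48 = 3.136 m
Required I = P_cr·L_e²/(π²E) = 2.755×10^5 × 3.136² / (π² × 1.11×10^11) = 2.473×10^-6 m⁴
I_req = 2.473×10^6 mm⁴
Rectangle, weak axis: I_min = h·b³/12 with h = 158 mm fixed  ⇒  b = (12I/h)^(1/3) = 57.3 mm

b ≈ 57.3 mm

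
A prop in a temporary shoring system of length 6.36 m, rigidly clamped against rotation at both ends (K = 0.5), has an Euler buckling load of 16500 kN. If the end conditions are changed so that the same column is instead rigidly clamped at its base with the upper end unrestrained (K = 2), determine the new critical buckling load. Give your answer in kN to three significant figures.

P_cr ≈ 1030 kN

P_cr ∝ 1/K², so P_cr,new = P_cr,old × (K_old/K_new)² = 16500 × (0.5/2)²
= 16500 × 0.06250 = 1030 kN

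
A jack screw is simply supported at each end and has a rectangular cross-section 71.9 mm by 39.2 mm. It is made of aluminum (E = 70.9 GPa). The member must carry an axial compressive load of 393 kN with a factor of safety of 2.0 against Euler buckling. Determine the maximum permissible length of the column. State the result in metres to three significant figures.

Buckling occurs about the weak axis: I_min = h·b³/12 with b = 39.2 mm (the shorter side).
I_min = 71.9×39.2³/12 = 3.609×10^5 mm⁴
I = 3.609×10^-7 m⁴
Required critical load P_cr = n·P = 2.0 × 393 = 786.0 kN = 7.860×10^5 N
From P_cr = π²EI/(K·L)²:  L = (1/K)·√(π²EI/P_cr) = (1/1)·√(π²×7.09×10^10×3.609×10^-7/7.860×10^5)
L = 0.567 m

L_max ≈ 0.567 m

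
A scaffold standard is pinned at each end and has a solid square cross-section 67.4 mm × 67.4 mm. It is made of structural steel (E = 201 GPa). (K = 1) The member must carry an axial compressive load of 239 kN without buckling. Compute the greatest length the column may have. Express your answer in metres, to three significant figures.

I = a⁴/12 = 67.4⁴/12 = 1.720×10^6 mm⁴
I = 1.720×10^-6 m⁴
At the buckling limit P_cr = P = 2.390×10^5 N
From P_cr = π²EI/(K·L)²:  L = (1/K)·√(π²EI/P_cr) = (1/1)·√(π²×2.01×10^11×1.720×10^-6/2.390×10^5)
L = 3.78 m

L_max ≈ 3.78 m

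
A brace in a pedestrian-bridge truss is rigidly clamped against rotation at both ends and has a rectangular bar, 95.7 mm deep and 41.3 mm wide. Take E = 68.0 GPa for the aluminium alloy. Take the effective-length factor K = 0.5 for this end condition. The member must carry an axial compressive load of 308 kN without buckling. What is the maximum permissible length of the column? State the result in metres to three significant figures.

L_max ≈ 2.21 m

Buckling occurs about the weak axis: I_min = h·b³/12 with b = 41.3 mm (the shorter side).
I_min = 95.7×41.3³/12 = 5.618×10^5 mm⁴
I = 5.618×10^-7 m⁴
At the buckling limit P_cr = P = 3.080×10^5 N
From P_cr = π²EI/(K·L)²:  L = (1/K)·√(π²EI/P_cr) = (1/0.5)·√(π²×6.80×10^10×5.618×10^-7/3.080×10^5)
L = 2.21 m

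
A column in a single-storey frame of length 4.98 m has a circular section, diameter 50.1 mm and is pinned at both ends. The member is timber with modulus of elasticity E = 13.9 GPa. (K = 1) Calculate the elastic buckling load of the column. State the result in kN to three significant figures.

I = πd⁴/64 = π×50.1⁴/64 = 3.093×10^5 mm⁴
I = 3.093×10^5 mm⁴ = 3.093×10^-7 m⁴
Effective length L_e = K·L = 1 × 4.98 = 4.980 m
P_cr = π²EI / L_e² = π² × 13.9×10⁹ × 3.093×10^-7 / 4.980² = 1.711×10^3 N

P_cr ≈ 1.71 kN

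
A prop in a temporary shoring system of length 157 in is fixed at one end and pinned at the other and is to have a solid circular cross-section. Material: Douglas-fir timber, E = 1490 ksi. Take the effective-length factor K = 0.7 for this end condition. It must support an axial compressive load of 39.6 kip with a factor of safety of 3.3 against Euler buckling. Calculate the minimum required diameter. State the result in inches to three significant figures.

Required P_cr = n·P = 3.3 × 39.6 = 130.7 kip
L_e = K·L = 0.7 × 157 = 109.9 in
Required I = P_cr·L_e²/(π²E) = 1.307×10^5 × 109.9² / (π² × 1.49×10^6) = 107.3 in⁴
Solid circle: I = πd⁴/64  ⇒  d = (64I/π)^(1/4) = (64×107.3/π)^(1/4) = 6.84 in

d ≈ 6.84 in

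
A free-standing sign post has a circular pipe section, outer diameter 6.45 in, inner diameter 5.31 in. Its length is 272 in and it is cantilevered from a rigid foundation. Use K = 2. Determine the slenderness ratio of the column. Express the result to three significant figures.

d_o = 6.45 in, d_i = 5.31 in
I = π(d_o⁴ − d_i⁴)/64 = π(6.45⁴ − 5.310⁴)/64 = 45.93 in⁴
A = 10.53 in²;  r_min = √(I/A) = √(45.93/10.53) = 2.089 in
L_e = K·L = 2 × 272 = 544.0 in
λ = L_e / r_min = 544.00 / 2.089 = 260

λ ≈ 260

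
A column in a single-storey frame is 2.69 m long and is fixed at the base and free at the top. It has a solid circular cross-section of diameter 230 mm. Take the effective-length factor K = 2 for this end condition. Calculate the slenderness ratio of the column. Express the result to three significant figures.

λ ≈ 93.6

For a solid circle r = d/4 = 230/4 = 57.50 mm
L_e = K·L = 2 × 2.69 m = 5.380 m = 5380.0 mm
λ = L_e / r_min = 5380.0 / 57.50 = 93.6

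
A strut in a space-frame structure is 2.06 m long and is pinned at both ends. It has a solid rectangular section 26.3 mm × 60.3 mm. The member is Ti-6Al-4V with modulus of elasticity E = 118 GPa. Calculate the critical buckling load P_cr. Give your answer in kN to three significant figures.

Buckling occurs about the weak axis: I_min = h·b³/12 with b = 26.3 mm (the shorter side).
I_min = 60.3×26.3³/12 = 9.141×10^4 mm⁴
I = 9.141×10^4 mm⁴ = 9.141×10^-8 m⁴
Effective length L_e = K·L = 1 × 2.06 = 2.060 m
P_cr = π²EI / L_e² = π² × 118×10⁹ × 9.141×10^-8 / 2.060² = 2.509×10^4 N

P_cr ≈ 25.1 kN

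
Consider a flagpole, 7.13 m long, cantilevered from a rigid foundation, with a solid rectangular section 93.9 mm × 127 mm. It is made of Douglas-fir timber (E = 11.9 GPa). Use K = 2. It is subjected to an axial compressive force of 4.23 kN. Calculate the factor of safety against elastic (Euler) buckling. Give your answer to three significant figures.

Buckling occurs about the weak axis: I_min = h·b³/12 with b = 93.9 mm (the shorter side).
I_min = 127×93.9³/12 = 8.762×10^6 mm⁴
I = 8.762×10^6 mm⁴ = 8.762×10^-6 m⁴
Effective length L_e = K·L = 2 × 7.13 = 14.26 m
P_cr = π²EI / L_e² = π² × 11.9×10⁹ × 8.762×10^-6 / 14.26² = 5.061×10^3 N
Factor of safety n = P_cr / P = 5.0609 / 4.23 = 1.20

n ≈ 1.20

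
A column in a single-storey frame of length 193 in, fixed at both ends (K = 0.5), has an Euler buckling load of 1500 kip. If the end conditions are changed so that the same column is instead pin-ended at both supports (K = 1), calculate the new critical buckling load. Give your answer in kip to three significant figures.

P_cr ≈ 375 kip

P_cr ∝ 1/K², so P_cr,new = P_cr,old × (K_old/K_new)² = 1500 × (0.5/1)²
= 1500 × 0.2500 = 375 kip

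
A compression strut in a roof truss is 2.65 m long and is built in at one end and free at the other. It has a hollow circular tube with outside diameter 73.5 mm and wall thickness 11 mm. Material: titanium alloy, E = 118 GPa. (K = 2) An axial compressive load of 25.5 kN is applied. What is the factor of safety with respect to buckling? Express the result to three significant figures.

Inner diameter d_i = 73.5 − 2×11 = 51.50 mm
I = π(d_o⁴ − d_i⁴)/64 = π(73.5⁴ − 51.50⁴)/64 = 1.087×10^6 mm⁴
I = 1.087×10^6 mm⁴ = 1.087×10^-6 m⁴
Effective length L_e = K·L = 2 × 2.65 = 5.300 m
P_cr = π²EI / L_e² = π² × 118×10⁹ × 1.087×10^-6 / 5.300² = 4.508×10^4 N
Factor of safety n = P_cr / P = 45.079 / 25.5 = 1.77

n ≈ 1.77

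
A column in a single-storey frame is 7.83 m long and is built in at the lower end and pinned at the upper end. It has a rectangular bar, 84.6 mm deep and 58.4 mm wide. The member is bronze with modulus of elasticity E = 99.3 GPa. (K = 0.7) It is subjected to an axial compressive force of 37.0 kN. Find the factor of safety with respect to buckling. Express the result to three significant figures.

n ≈ 1.24

Buckling occurs about the weak axis: I_min = h·b³/12 with b = 58.4 mm (the shorter side).
I_min = 84.6×58.4³/12 = 1.404×10^6 mm⁴
I = 1.404×10^6 mm⁴ = 1.404×10^-6 m⁴
Effective length L_e = K·L = 0.7 × 7.83 = 5.481 m
P_cr = π²EI / L_e² = π² × 99.3×10⁹ × 1.404×10^-6 / 5.481² = 4.581×10^4 N
Factor of safety n = P_cr / P = 45.810 / 37.0 = 1.24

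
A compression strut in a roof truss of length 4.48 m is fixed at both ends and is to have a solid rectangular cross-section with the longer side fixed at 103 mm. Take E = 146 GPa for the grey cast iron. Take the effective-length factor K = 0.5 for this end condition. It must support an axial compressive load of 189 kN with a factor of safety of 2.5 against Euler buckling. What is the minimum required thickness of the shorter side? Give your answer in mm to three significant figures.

Required P_cr = n·P = 2.5 × 189 = 472.5 kN
L_e = K·L = 0.5 × 4.48 = 2.240 m
Required I = P_cr·L_e²/(π²E) = 4.725×10^5 × 2.240² / (π² × 1.46×10^11) = 1.645×10^-6 m⁴
I_req = 1.645×10^6 mm⁴
Rectangle, weak axis: I_min = h·b³/12 with h = 103 mm fixed  ⇒  b = (12I/h)^(1/3) = 57.7 mm

b ≈ 57.7 mm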